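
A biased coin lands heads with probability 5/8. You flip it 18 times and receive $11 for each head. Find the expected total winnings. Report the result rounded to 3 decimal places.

E[#heads] = 18·5/8 = 45/4 (linearity over flips).
E[winnings] = 11·45/4 = 495/4.
≈ 123.750

$123.750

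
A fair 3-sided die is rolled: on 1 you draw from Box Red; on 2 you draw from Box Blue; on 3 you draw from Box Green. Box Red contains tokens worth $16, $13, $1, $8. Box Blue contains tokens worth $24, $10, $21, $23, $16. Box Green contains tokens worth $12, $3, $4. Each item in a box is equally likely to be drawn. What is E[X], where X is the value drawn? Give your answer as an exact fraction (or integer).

E[X | Box Red] = (16 + 13 + 1 + 8)/4 = 19/2
E[X | Box Blue] = (24 + 10 + 21 + 23 + 16)/5 = 94/5
E[X | Box Green] = (12 + 3 + 4)/3 = 19/3
E[X] = (1/3)·19/2 + (1/3)·94/5 + (1/3)·19/3 = 1039/90

1039/90 dollars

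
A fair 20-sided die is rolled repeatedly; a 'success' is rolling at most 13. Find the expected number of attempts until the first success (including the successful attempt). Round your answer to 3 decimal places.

For a geometric distribution, E[trials] = 1/p = 1/(13/20) = 20/13.
≈ 1.538

1.538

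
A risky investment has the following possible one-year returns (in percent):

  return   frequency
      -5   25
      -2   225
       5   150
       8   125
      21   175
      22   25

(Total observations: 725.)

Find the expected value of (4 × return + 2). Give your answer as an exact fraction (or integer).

922/29

Total = 725, so P(return=-5) = 25/725, etc.
E[4x+2] = (1/29)·(-18) + (9/29)·(-6) + (6/29)·22 + (5/29)·34 + (7/29)·86 + (1/29)·90
     = 922/29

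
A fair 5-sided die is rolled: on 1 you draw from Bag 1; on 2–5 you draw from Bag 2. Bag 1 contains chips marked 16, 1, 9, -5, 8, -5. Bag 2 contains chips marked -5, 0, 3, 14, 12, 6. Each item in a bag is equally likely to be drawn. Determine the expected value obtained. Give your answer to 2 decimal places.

E[X | Bag 1] = (16 + 1 + 9 − 5 + 8 − 5)/6 = 4
E[X | Bag 2] = (-5 + 0 + 3 + 14 + 12 + 6)/6 = 5
E[X] = (1/5)·4 + (4/5)·5 = 24/5 ≈ 4.80

4.80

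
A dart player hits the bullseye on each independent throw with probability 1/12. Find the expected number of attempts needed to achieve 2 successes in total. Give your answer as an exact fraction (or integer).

By linearity (sum of 2 independent geometric waits), E[trials] = 2/p = 2/(1/12) = 24.

24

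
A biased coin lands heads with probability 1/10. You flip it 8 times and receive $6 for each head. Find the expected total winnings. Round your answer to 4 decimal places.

E[#heads] = 8·1/10 = 4/5 (linearity over flips).
E[winnings] = 6·4/5 = 24/5.
≈ 4.8000

$4.8000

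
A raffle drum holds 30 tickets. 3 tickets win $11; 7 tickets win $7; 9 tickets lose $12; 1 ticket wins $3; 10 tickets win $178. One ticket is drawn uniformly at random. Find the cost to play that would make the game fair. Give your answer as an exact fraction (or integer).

E[payout] = (3/30)·11 + (7/30)·7 + (9/30)·(-12) + (1/30)·3 + (10/30)·178 = 1757/30
Fair fee = E[payout] = 1757/30

1757/30 dollars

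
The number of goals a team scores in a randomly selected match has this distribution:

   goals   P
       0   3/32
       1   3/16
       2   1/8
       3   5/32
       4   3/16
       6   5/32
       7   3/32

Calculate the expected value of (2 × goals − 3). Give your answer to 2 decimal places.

E[2x-3] = (3/32)·(-3) + (3/16)·(-1) + (1/8)·1 + (5/32)·3 + (3/16)·5 + (5/32)·9 + (3/32)·11
     = 7/2 ≈ 3.50

3.50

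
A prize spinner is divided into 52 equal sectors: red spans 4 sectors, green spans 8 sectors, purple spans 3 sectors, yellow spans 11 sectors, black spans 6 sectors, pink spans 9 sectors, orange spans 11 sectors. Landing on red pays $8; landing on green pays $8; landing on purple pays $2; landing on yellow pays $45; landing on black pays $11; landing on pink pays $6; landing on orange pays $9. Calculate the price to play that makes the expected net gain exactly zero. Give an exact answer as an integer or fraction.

E[payout] = (4/52)·8 + (8/52)·8 + (3/52)·2 + (11/52)·45 + (6/52)·11 + (9/52)·6 + (11/52)·9 = 204/13
Fair fee = E[payout] = 204/13

204/13 dollars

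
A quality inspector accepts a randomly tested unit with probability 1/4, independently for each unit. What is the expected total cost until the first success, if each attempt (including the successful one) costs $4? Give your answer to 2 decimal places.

$16.00

E[#attempts] = 1/p = 4; E[cost] = 4·4 = 16.
≈ 16.00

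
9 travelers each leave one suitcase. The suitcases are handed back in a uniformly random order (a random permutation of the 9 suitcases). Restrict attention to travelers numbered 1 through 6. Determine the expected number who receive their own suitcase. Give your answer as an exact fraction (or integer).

2/3

Let Xᵢ = 1 if person i gets their own suitcase. For each i, P(Xᵢ=1) = 1/9.
By linearity of expectation, E[X₁+…+X_6] = 6·(1/9) = 2/3.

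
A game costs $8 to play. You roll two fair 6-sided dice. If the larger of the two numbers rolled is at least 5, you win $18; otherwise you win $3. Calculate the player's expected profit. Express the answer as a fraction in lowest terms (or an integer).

E[payout] = (4/9)·3 + (5/9)·18 = 34/3
Expected profit = 34/3 − 8 = 10/3

10/3 dollars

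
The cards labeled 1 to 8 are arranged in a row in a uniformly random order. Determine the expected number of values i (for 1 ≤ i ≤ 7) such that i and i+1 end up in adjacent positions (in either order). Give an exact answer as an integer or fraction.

7/4

For each i ∈ {1,…,7}, let Xᵢ = 1 if i and i+1 are adjacent. P(Xᵢ=1) = 2·(8−1)!/8! = 2/8.
By linearity, E[ΣXᵢ] = (7)·(2/8) = 7/4.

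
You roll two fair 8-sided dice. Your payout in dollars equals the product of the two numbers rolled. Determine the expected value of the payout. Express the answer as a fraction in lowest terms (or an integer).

Distribution of the product of the two numbers rolled: 1 w.p. 1/64, 2 w.p. 1/32, 3 w.p. 1/32, 4 w.p. 3/64, 5 w.p. 1/32, 6 w.p. 1/16, …
E[payout] = (1/64)·1 + (1/32)·2 + (1/32)·3 + (3/64)·4 + (1/32)·5 + (1/16)·6 + (1/32)·7 + (1/16)·8 + (1/64)·9 + (1/32)·10 + (1/16)·12 + (1/32)·14 + (1/32)·15 + (3/64)·16 + (1/32)·18 + (1/32)·20 + (1/32)·21 + (1/16)·24 + (1/64)·25 + (1/32)·28 + (1/32)·30 + (1/32)·32 + (1/32)·35 + (1/64)·36 + (1/32)·40 + (1/32)·42 + (1/32)·48 + (1/64)·49 + (1/32)·56 + (1/64)·64 = 81/4

81/4 dollars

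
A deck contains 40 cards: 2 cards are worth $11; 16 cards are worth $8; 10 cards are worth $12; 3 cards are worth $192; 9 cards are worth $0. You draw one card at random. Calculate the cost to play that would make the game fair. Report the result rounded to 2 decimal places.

E[payout] = (2/40)·11 + (16/40)·8 + (10/40)·12 + (3/40)·192 + (9/40)·0 = 423/20
Fair fee = E[payout] = 423/20 ≈ $21.15

$21.15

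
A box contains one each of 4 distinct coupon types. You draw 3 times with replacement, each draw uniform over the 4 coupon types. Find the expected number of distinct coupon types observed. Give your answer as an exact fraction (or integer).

37/16

Let Xⱼ=1 if type j appears at least once. P(Xⱼ=1) = 1 − ((4−1)/4)^3 = 37/64.
E[#distinct] = 4·37/64 = 37/16.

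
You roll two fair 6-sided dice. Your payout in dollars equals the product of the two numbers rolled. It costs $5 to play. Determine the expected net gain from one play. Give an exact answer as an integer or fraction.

29/4 dollars

Distribution of the product of the two numbers rolled: 1 w.p. 1/36, 2 w.p. 1/18, 3 w.p. 1/18, 4 w.p. 1/12, 5 w.p. 1/18, 6 w.p. 1/9, …
E[payout] = (1/36)·1 + (1/18)·2 + (1/18)·3 + (1/12)·4 + (1/18)·5 + (1/9)·6 + (1/18)·8 + (1/36)·9 + (1/18)·10 + (1/9)·12 + (1/18)·15 + (1/36)·16 + (1/18)·18 + (1/18)·20 + (1/18)·24 + (1/36)·25 + (1/18)·30 + (1/36)·36 = 49/4
Expected profit = 49/4 − 5 = 29/4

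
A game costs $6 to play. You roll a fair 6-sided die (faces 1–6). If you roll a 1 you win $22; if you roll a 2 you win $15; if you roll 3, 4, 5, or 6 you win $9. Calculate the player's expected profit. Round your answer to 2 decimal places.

E[payout] = (2/3)·9 + (1/6)·15 + (1/6)·22 = 73/6
Expected profit = 73/6 − 6 = 37/6 ≈ $6.17

$6.17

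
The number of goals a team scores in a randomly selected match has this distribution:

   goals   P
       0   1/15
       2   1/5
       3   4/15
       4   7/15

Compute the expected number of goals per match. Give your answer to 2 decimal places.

3.07

E[X] = (1/15)·0 + (1/5)·2 + (4/15)·3 + (7/15)·4
     = 46/15 ≈ 3.07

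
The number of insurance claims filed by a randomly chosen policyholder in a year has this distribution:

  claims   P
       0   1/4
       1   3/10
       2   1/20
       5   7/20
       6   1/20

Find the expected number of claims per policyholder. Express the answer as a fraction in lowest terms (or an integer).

49/20

E[X] = (1/4)·0 + (3/10)·1 + (1/20)·2 + (7/20)·5 + (1/20)·6
     = 49/20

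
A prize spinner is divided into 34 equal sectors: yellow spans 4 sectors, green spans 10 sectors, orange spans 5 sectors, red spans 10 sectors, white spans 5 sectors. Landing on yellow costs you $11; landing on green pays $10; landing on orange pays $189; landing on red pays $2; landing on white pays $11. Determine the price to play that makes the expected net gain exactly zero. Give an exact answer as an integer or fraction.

538/17 dollars

E[payout] = (4/34)·(-11) + (10/34)·10 + (5/34)·189 + (10/34)·2 + (5/34)·11 = 538/17
Fair fee = E[payout] = 538/17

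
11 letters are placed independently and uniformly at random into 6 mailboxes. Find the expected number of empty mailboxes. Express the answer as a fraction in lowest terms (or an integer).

48828125/60466176

Let Xⱼ=1 if mailbox j is empty. P(Xⱼ=1) = ((6-1)/6)^11 = 48828125/362797056.
By linearity, E[#empty] = 6·48828125/362797056 = 48828125/60466176.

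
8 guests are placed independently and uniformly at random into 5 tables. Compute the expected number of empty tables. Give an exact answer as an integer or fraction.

Let Xⱼ=1 if table j is empty. P(Xⱼ=1) = ((5-1)/5)^8 = 65536/390625.
By linearity, E[#empty] = 5·65536/390625 = 65536/78125.

65536/78125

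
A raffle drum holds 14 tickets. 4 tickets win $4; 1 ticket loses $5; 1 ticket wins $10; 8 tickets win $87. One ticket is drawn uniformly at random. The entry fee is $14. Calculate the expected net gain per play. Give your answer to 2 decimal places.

$37.21

E[payout] = (4/14)·4 + (1/14)·(-5) + (1/14)·10 + (8/14)·87 = 717/14
Expected profit = 717/14 − 14 = 521/14 ≈ $37.21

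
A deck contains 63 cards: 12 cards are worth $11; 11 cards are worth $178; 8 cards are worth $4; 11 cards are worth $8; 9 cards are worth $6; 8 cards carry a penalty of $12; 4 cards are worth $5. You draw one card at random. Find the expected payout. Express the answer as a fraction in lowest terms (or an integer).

2188/63 dollars

E[payout] = (12/63)·11 + (11/63)·178 + (8/63)·4 + (11/63)·8 + (9/63)·6 + (8/63)·(-12) + (4/63)·5 = 2188/63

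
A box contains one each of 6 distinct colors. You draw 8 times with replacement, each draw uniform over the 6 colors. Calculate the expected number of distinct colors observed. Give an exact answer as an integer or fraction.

Let Xⱼ=1 if type j appears at least once. P(Xⱼ=1) = 1 − ((6−1)/6)^8 = 1288991/1679616.
E[#distinct] = 6·1288991/1679616 = 1288991/279936.

1288991/279936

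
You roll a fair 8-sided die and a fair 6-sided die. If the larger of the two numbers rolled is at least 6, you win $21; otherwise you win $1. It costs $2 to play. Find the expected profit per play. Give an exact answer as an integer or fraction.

103/12 dollars

E[payout] = (25/48)·1 + (23/48)·21 = 127/12
Expected profit = 127/12 − 2 = 103/12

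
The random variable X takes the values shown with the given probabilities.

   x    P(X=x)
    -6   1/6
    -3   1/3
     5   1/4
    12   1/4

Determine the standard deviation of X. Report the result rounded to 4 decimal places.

E[X] = 9/4, E[X²] = 205/4
Var(X) = E[X²] − (E[X])² = 205/4 − 81/16 = 739/16
SD(X) = √(739/16) ≈ 6.7961

6.7961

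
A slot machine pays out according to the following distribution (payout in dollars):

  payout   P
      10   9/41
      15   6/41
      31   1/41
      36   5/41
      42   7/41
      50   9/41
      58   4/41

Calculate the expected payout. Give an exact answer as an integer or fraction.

1367/41 dollars

E[X] = (9/41)·10 + (6/41)·15 + (1/41)·31 + (5/41)·36 + (7/41)·42 + (9/41)·50 + (4/41)·58
     = 1367/41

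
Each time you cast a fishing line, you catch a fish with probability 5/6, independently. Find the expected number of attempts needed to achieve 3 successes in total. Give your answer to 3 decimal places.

3.600

By linearity (sum of 3 independent geometric waits), E[trials] = 3/p = 3/(5/6) = 18/5.
≈ 3.600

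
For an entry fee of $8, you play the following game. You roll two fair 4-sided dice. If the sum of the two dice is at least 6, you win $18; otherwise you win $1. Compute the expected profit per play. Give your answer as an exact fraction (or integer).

E[payout] = (5/8)·1 + (3/8)·18 = 59/8
Expected profit = 59/8 − 8 = -5/8

-5/8 dollars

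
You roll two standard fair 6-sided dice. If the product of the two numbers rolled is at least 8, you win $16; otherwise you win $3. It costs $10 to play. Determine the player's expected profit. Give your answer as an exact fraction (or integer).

E[payout] = (7/18)·3 + (11/18)·16 = 197/18
Expected profit = 197/18 − 10 = 17/18

17/18 dollars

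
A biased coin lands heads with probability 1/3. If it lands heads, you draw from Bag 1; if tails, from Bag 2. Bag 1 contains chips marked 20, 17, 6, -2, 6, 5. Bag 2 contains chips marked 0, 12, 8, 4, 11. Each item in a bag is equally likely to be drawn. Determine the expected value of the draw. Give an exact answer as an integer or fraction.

E[X | Bag 1] = (20 + 17 + 6 − 2 + 6 + 5)/6 = 26/3
E[X | Bag 2] = (0 + 12 + 8 + 4 + 11)/5 = 7
E[X] = (1/3)·26/3 + (2/3)·7 = 68/9

68/9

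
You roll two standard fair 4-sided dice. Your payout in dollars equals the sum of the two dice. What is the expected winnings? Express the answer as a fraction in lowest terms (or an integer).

$5

Distribution of the sum of the two dice: 2 w.p. 1/16, 3 w.p. 1/8, 4 w.p. 3/16, 5 w.p. 1/4, 6 w.p. 3/16, 7 w.p. 1/8, …
E[payout] = (1/16)·2 + (1/8)·3 + (3/16)·4 + (1/4)·5 + (3/16)·6 + (1/8)·7 + (1/16)·8 = 5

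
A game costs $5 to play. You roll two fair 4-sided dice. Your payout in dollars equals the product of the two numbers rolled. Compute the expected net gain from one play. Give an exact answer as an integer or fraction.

5/4 dollars

Distribution of the product of the two numbers rolled: 1 w.p. 1/16, 2 w.p. 1/8, 3 w.p. 1/8, 4 w.p. 3/16, 6 w.p. 1/8, 8 w.p. 1/8, …
E[payout] = (1/16)·1 + (1/8)·2 + (1/8)·3 + (3/16)·4 + (1/8)·6 + (1/8)·8 + (1/16)·9 + (1/8)·12 + (1/16)·16 = 25/4
Expected profit = 25/4 − 5 = 5/4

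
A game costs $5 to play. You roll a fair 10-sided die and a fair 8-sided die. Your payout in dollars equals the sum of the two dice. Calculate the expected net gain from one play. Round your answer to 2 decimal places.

$5.00

Distribution of the sum of the two dice: 2 w.p. 1/80, 3 w.p. 1/40, 4 w.p. 3/80, 5 w.p. 1/20, 6 w.p. 1/16, 7 w.p. 3/40, …
E[payout] = (1/80)·2 + (1/40)·3 + (3/80)·4 + (1/20)·5 + (1/16)·6 + (3/40)·7 + (7/80)·8 + (1/10)·9 + (1/10)·10 + (1/10)·11 + (7/80)·12 + (3/40)·13 + (1/16)·14 + (1/20)·15 + (3/80)·16 + (1/40)·17 + (1/80)·18 = 10
Expected profit = 10 − 5 = 5 ≈ $5.00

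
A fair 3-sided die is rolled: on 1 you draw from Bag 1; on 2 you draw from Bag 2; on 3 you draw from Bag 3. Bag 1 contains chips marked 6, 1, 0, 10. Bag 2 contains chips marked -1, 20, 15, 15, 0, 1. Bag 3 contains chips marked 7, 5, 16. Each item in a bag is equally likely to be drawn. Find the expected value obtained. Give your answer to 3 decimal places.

E[X | Bag 1] = (6 + 1 + 0 + 10)/4 = 17/4
E[X | Bag 2] = (-1 + 20 + 15 + 15 + 0 + 1)/6 = 25/3
E[X | Bag 3] = (7 + 5 + 16)/3 = 28/3
E[X] = (1/3)·17/4 + (1/3)·25/3 + (1/3)·28/3 = 263/36 ≈ 7.306

7.306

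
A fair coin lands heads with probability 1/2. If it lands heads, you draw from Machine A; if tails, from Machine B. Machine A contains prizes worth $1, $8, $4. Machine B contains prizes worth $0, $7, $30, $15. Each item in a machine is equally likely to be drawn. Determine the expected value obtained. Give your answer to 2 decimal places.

$8.67

E[X | Machine A] = (1 + 8 + 4)/3 = 13/3
E[X | Machine B] = (0 + 7 + 30 + 15)/4 = 13
E[X] = (1/2)·13/3 + (1/2)·13 = 26/3 ≈ 8.67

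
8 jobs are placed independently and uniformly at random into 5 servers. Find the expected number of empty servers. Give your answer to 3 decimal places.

Let Xⱼ=1 if server j is empty. P(Xⱼ=1) = ((5-1)/5)^8 = 65536/390625.
By linearity, E[#empty] = 5·65536/390625 = 65536/78125.
≈ 0.839

0.839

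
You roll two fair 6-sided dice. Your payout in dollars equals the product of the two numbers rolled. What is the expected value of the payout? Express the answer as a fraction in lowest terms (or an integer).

49/4 dollars

Distribution of the product of the two numbers rolled: 1 w.p. 1/36, 2 w.p. 1/18, 3 w.p. 1/18, 4 w.p. 1/12, 5 w.p. 1/18, 6 w.p. 1/9, …
E[payout] = (1/36)·1 + (1/18)·2 + (1/18)·3 + (1/12)·4 + (1/18)·5 + (1/9)·6 + (1/18)·8 + (1/36)·9 + (1/18)·10 + (1/9)·12 + (1/18)·15 + (1/36)·16 + (1/18)·18 + (1/18)·20 + (1/18)·24 + (1/36)·25 + (1/18)·30 + (1/36)·36 = 49/4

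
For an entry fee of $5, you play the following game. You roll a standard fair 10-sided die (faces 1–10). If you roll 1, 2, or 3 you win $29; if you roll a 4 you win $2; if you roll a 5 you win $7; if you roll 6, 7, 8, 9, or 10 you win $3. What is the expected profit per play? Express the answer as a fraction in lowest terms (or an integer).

E[payout] = (1/10)·2 + (1/2)·3 + (1/10)·7 + (3/10)·29 = 111/10
Expected profit = 111/10 − 5 = 61/10

61/10 dollars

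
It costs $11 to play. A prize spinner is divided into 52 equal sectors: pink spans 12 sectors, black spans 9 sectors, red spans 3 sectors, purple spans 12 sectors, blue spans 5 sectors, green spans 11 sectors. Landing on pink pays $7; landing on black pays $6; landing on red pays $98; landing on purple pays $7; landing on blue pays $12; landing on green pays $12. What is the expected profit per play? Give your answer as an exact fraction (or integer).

E[payout] = (12/52)·7 + (9/52)·6 + (3/52)·98 + (12/52)·7 + (5/52)·12 + (11/52)·12 = 177/13
Expected profit = 177/13 − 11 = 34/13

34/13 dollars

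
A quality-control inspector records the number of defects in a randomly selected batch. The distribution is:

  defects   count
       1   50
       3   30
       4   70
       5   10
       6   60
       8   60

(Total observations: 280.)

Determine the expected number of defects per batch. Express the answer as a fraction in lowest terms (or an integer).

Total = 280, so P(defects=1) = 50/280, etc.
E[X] = (5/28)·1 + (3/28)·3 + (1/4)·4 + (1/28)·5 + (3/14)·6 + (3/14)·8
     = 131/28

131/28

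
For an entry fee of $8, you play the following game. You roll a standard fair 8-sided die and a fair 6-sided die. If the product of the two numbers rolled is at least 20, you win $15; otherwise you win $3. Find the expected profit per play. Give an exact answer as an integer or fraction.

-$1

E[payout] = (2/3)·3 + (1/3)·15 = 7
Expected profit = 7 − 8 = -1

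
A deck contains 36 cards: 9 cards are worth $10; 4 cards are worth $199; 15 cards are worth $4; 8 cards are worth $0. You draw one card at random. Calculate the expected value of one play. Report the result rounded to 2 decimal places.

E[payout] = (9/36)·10 + (4/36)·199 + (15/36)·4 + (8/36)·0 = 473/18
≈ $26.28

$26.28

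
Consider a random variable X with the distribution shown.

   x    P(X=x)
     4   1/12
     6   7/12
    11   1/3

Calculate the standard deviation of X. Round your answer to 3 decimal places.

2.533

E[X] = 15/2, E[X²] = 188/3
Var(X) = E[X²] − (E[X])² = 188/3 − 225/4 = 77/12
SD(X) = √(77/12) ≈ 2.533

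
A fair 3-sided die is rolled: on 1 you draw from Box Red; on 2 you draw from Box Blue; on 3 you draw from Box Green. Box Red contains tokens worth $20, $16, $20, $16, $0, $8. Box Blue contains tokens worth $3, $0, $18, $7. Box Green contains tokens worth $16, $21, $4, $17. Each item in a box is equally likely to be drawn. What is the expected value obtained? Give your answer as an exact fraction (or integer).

209/18 dollars

E[X | Box Red] = (20 + 16 + 20 + 16 + 0 + 8)/6 = 40/3
E[X | Box Blue] = (3 + 0 + 18 + 7)/4 = 7
E[X | Box Green] = (16 + 21 + 4 + 17)/4 = 29/2
E[X] = (1/3)·40/3 + (1/3)·7 + (1/3)·29/2 = 209/18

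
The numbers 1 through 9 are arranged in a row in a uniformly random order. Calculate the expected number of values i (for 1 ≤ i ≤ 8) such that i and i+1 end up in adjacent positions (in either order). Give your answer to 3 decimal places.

For each i ∈ {1,…,8}, let Xᵢ = 1 if i and i+1 are adjacent. P(Xᵢ=1) = 2·(9−1)!/9! = 2/9.
By linearity, E[ΣXᵢ] = (8)·(2/9) = 16/9.
≈ 1.778

1.778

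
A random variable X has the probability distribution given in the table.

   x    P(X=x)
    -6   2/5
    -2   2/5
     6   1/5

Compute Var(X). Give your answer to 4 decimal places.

E[X] = (2/5)·(-6) + (2/5)·(-2) + (1/5)·6 = -2
E[X²] = (2/5)·36 + (2/5)·4 + (1/5)·36 = 116/5
Var(X) = 116/5 − (-2)² = 96/5 ≈ 19.2000

19.2000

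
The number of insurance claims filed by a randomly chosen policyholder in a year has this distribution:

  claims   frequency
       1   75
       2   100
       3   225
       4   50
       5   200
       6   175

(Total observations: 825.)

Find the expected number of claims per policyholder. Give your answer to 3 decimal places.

Total = 825, so P(claims=1) = 75/825, etc.
E[X] = (1/11)·1 + (4/33)·2 + (3/11)·3 + (2/33)·4 + (8/33)·5 + (7/33)·6
     = 128/33 ≈ 3.879

3.879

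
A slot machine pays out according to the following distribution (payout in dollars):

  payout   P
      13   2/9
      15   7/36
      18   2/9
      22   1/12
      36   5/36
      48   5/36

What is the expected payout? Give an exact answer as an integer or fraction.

839/36 dollars

E[X] = (2/9)·13 + (7/36)·15 + (2/9)·18 + (1/12)·22 + (5/36)·36 + (5/36)·48
     = 839/36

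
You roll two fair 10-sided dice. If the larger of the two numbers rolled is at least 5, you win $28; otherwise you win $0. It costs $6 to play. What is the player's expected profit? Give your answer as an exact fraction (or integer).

E[payout] = (4/25)·0 + (21/25)·28 = 588/25
Expected profit = 588/25 − 6 = 438/25

438/25 dollars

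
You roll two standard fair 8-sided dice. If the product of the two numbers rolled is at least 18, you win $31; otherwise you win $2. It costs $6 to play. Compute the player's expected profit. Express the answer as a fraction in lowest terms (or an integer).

307/32 dollars

E[payout] = (17/32)·2 + (15/32)·31 = 499/32
Expected profit = 499/32 − 6 = 307/32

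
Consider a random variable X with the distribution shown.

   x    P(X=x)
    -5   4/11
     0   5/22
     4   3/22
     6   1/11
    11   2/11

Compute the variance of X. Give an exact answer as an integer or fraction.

4226/121

E[X] = (4/11)·(-5) + (5/22)·0 + (3/22)·4 + (1/11)·6 + (2/11)·11 = 14/11
E[X²] = (4/11)·25 + (5/22)·0 + (3/22)·16 + (1/11)·36 + (2/11)·121 = 402/11
Var(X) = 402/11 − (14/11)² = 4226/121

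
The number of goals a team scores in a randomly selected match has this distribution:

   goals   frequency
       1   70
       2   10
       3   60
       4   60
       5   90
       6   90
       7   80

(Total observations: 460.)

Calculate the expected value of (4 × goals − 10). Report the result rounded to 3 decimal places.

7.913

Total = 460, so P(goals=1) = 70/460, etc.
E[4x-10] = (7/46)·(-6) + (1/46)·(-2) + (3/23)·2 + (3/23)·6 + (9/46)·10 + (9/46)·14 + (4/23)·18
     = 182/23 ≈ 7.913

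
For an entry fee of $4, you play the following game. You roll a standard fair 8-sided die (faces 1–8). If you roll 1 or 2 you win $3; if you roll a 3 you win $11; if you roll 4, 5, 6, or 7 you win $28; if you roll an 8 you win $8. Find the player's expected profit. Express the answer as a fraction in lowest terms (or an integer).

E[payout] = (1/4)·3 + (1/8)·8 + (1/8)·11 + (1/2)·28 = 137/8
Expected profit = 137/8 − 4 = 105/8

105/8 dollars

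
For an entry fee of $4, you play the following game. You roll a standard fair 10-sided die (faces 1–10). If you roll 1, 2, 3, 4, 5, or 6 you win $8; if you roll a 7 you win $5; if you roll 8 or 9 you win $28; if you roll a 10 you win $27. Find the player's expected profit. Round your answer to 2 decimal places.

E[payout] = (1/10)·5 + (3/5)·8 + (1/10)·27 + (1/5)·28 = 68/5
Expected profit = 68/5 − 4 = 48/5 ≈ $9.60

$9.60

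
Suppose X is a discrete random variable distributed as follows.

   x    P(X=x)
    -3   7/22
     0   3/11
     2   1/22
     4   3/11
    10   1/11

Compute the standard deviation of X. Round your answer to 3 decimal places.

E[X] = 25/22, E[X²] = 33/2
Var(X) = E[X²] − (E[X])² = 33/2 − 625/484 = 7361/484
SD(X) = √(7361/484) ≈ 3.900

3.900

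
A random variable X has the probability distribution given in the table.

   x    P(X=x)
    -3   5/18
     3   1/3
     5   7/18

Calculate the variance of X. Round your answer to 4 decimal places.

10.7654

E[X] = (5/18)·(-3) + (1/3)·3 + (7/18)·5 = 19/9
E[X²] = (5/18)·9 + (1/3)·9 + (7/18)·25 = 137/9
Var(X) = 137/9 − (19/9)² = 872/81 ≈ 10.7654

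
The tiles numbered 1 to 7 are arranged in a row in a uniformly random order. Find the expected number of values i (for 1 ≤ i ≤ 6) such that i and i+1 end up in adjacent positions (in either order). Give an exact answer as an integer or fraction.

For each i ∈ {1,…,6}, let Xᵢ = 1 if i and i+1 are adjacent. P(Xᵢ=1) = 2·(7−1)!/7! = 2/7.
By linearity, E[ΣXᵢ] = (6)·(2/7) = 12/7.

12/7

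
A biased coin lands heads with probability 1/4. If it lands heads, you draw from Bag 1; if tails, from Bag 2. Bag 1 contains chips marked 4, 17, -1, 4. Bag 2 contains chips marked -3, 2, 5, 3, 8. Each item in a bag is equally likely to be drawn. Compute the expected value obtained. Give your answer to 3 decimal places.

3.750

E[X | Bag 1] = (4 + 17 − 1 + 4)/4 = 6
E[X | Bag 2] = (-3 + 2 + 5 + 3 + 8)/5 = 3
E[X] = (1/4)·6 + (3/4)·3 = 15/4 ≈ 3.750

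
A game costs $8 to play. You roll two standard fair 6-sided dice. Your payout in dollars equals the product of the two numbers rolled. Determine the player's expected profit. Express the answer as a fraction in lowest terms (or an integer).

17/4 dollars

Distribution of the product of the two numbers rolled: 1 w.p. 1/36, 2 w.p. 1/18, 3 w.p. 1/18, 4 w.p. 1/12, 5 w.p. 1/18, 6 w.p. 1/9, …
E[payout] = (1/36)·1 + (1/18)·2 + (1/18)·3 + (1/12)·4 + (1/18)·5 + (1/9)·6 + (1/18)·8 + (1/36)·9 + (1/18)·10 + (1/9)·12 + (1/18)·15 + (1/36)·16 + (1/18)·18 + (1/18)·20 + (1/18)·24 + (1/36)·25 + (1/18)·30 + (1/36)·36 = 49/4
Expected profit = 49/4 − 8 = 17/4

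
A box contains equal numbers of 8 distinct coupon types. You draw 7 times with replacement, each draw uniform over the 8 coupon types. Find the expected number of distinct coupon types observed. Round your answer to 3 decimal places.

4.858

Let Xⱼ=1 if type j appears at least once. P(Xⱼ=1) = 1 − ((8−1)/8)^7 = 1273609/2097152.
E[#distinct] = 8·1273609/2097152 = 1273609/262144.
≈ 4.858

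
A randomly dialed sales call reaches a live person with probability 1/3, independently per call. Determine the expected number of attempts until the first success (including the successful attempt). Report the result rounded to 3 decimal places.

For a geometric distribution, E[trials] = 1/p = 1/(1/3) = 3.
≈ 3.000

3.000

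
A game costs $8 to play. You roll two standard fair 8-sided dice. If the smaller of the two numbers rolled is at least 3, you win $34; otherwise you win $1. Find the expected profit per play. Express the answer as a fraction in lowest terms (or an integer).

185/16 dollars

E[payout] = (7/16)·1 + (9/16)·34 = 313/16
Expected profit = 313/16 − 8 = 185/16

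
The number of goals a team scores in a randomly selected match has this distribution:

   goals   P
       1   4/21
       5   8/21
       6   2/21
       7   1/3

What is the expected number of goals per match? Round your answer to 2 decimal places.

5.00

E[X] = (4/21)·1 + (8/21)·5 + (2/21)·6 + (1/3)·7
     = 5 ≈ 5.00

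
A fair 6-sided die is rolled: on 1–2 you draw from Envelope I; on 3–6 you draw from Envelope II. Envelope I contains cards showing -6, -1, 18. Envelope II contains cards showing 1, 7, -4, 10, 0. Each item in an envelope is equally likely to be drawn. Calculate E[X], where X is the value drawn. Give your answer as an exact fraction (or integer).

E[X | Envelope I] = (-6 − 1 + 18)/3 = 11/3
E[X | Envelope II] = (1 + 7 − 4 + 10 + 0)/5 = 14/5
E[X] = (1/3)·11/3 + (2/3)·14/5 = 139/45

139/45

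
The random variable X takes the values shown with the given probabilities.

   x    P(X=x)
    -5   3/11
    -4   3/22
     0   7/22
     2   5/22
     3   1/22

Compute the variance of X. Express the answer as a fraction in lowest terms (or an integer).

E[X] = (3/11)·(-5) + (3/22)·(-4) + (7/22)·0 + (5/22)·2 + (1/22)·3 = -29/22
E[X²] = (3/11)·25 + (3/22)·16 + (7/22)·0 + (5/22)·4 + (1/22)·9 = 227/22
Var(X) = 227/22 − (-29/22)² = 4153/484

4153/484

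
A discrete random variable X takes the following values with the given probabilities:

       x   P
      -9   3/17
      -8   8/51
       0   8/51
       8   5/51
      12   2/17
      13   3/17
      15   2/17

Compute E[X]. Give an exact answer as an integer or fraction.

E[X] = (3/17)·(-9) + (8/51)·(-8) + (8/51)·0 + (5/51)·8 + (2/17)·12 + (3/17)·13 + (2/17)·15
     = 58/17

58/17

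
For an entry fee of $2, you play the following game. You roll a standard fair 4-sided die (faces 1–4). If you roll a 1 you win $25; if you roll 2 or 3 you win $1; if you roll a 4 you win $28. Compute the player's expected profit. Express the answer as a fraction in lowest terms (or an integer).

E[payout] = (1/2)·1 + (1/4)·25 + (1/4)·28 = 55/4
Expected profit = 55/4 − 2 = 47/4

47/4 dollars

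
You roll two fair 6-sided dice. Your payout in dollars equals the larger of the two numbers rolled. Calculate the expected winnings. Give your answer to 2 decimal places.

Distribution of the larger of the two numbers rolled: 1 w.p. 1/36, 2 w.p. 1/12, 3 w.p. 5/36, 4 w.p. 7/36, 5 w.p. 1/4, 6 w.p. 11/36
E[payout] = (1/36)·1 + (1/12)·2 + (5/36)·3 + (7/36)·4 + (1/4)·5 + (11/36)·6 = 161/36
≈ $4.47

$4.47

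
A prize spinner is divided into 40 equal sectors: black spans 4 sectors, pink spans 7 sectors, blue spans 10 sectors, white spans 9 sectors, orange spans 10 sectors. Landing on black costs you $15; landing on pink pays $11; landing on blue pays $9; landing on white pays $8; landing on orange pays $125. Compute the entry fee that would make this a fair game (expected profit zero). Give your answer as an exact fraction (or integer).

1429/40 dollars

E[payout] = (4/40)·(-15) + (7/40)·11 + (10/40)·9 + (9/40)·8 + (10/40)·125 = 1429/40
Fair fee = E[payout] = 1429/40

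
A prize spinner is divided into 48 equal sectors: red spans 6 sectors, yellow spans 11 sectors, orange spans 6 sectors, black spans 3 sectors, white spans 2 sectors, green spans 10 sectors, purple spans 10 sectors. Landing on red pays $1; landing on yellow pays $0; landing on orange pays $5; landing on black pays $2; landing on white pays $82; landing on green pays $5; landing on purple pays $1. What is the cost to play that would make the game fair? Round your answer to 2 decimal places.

E[payout] = (6/48)·1 + (11/48)·0 + (6/48)·5 + (3/48)·2 + (2/48)·82 + (10/48)·5 + (10/48)·1 = 133/24
Fair fee = E[payout] = 133/24 ≈ $5.54

$5.54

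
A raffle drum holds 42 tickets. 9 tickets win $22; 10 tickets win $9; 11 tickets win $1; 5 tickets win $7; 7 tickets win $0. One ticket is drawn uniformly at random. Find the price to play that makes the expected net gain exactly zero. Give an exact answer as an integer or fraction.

E[payout] = (9/42)·22 + (10/42)·9 + (11/42)·1 + (5/42)·7 + (7/42)·0 = 167/21
Fair fee = E[payout] = 167/21

167/21 dollars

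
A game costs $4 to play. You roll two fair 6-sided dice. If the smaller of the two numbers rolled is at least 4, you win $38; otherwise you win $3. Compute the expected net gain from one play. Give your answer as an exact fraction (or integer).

31/4 dollars

E[payout] = (3/4)·3 + (1/4)·38 = 47/4
Expected profit = 47/4 − 4 = 31/4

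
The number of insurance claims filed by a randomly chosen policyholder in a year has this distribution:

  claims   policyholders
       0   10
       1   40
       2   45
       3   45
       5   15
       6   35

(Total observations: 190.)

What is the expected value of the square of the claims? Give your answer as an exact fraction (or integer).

Total = 190, so P(claims=0) = 10/190, etc.
E[X²] = (1/19)·0 + (4/19)·1 + (9/38)·4 + (9/38)·9 + (3/38)·25 + (7/38)·36
     = 226/19

226/19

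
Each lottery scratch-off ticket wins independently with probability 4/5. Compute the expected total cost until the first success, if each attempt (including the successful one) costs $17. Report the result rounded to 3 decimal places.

$21.250

E[#attempts] = 1/p = 5/4; E[cost] = 17·5/4 = 85/4.
≈ 21.250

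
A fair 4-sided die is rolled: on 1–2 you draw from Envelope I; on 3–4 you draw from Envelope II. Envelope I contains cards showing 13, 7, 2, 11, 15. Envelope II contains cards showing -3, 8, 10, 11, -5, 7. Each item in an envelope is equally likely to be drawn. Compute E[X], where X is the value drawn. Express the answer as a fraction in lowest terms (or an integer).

107/15

E[X | Envelope I] = (13 + 7 + 2 + 11 + 15)/5 = 48/5
E[X | Envelope II] = (-3 + 8 + 10 + 11 − 5 + 7)/6 = 14/3
E[X] = (1/2)·48/5 + (1/2)·14/3 = 107/15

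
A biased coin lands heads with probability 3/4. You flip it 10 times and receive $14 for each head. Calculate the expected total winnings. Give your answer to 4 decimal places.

E[#heads] = 10·3/4 = 15/2 (linearity over flips).
E[winnings] = 14·15/2 = 105.
≈ 105.0000

$105.0000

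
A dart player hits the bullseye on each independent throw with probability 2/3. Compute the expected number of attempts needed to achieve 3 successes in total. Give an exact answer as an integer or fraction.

9/2

By linearity (sum of 3 independent geometric waits), E[trials] = 3/p = 3/(2/3) = 9/2.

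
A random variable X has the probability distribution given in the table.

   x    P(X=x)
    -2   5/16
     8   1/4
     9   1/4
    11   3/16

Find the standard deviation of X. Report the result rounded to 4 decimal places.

E[X] = 91/16, E[X²] = 963/16
Var(X) = E[X²] − (E[X])² = 963/16 − 8281/256 = 7127/256
SD(X) = √(7127/256) ≈ 5.2763

5.2763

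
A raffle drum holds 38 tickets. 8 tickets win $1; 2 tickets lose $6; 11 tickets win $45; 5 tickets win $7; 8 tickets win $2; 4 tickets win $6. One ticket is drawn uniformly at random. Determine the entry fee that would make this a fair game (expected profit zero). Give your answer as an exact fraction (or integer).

E[payout] = (8/38)·1 + (2/38)·(-6) + (11/38)·45 + (5/38)·7 + (8/38)·2 + (4/38)·6 = 283/19
Fair fee = E[payout] = 283/19

283/19 dollars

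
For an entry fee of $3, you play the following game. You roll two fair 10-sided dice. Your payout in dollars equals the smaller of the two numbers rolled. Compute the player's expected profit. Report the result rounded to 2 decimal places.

Distribution of the smaller of the two numbers rolled: 1 w.p. 19/100, 2 w.p. 17/100, 3 w.p. 3/20, 4 w.p. 13/100, 5 w.p. 11/100, 6 w.p. 9/100, …
E[payout] = (19/100)·1 + (17/100)·2 + (3/20)·3 + (13/100)·4 + (11/100)·5 + (9/100)·6 + (7/100)·7 + (1/20)·8 + (3/100)·9 + (1/100)·10 = 77/20
Expected profit = 77/20 − 3 = 17/20 ≈ $0.85

$0.85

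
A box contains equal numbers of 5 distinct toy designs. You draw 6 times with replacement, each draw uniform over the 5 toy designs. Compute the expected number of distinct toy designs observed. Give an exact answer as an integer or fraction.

11529/3125

Let Xⱼ=1 if type j appears at least once. P(Xⱼ=1) = 1 − ((5−1)/5)^6 = 11529/15625.
E[#distinct] = 5·11529/15625 = 11529/3125.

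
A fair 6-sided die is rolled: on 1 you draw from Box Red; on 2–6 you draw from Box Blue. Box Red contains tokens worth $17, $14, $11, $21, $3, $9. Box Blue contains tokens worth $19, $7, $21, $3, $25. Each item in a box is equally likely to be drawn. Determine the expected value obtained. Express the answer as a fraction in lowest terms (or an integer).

E[X | Box Red] = (17 + 14 + 11 + 21 + 3 + 9)/6 = 25/2
E[X | Box Blue] = (19 + 7 + 21 + 3 + 25)/5 = 15
E[X] = (1/6)·25/2 + (5/6)·15 = 175/12

175/12 dollars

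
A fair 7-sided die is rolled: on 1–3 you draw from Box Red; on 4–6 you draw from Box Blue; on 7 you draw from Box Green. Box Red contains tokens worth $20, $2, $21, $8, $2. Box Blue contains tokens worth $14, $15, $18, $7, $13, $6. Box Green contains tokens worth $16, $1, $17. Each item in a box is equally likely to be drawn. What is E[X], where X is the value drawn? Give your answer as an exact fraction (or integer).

2389/210 dollars

E[X | Box Red] = (20 + 2 + 21 + 8 + 2)/5 = 53/5
E[X | Box Blue] = (14 + 15 + 18 + 7 + 13 + 6)/6 = 73/6
E[X | Box Green] = (16 + 1 + 17)/3 = 34/3
E[X] = (3/7)·53/5 + (3/7)·73/6 + (1/7)·34/3 = 2389/210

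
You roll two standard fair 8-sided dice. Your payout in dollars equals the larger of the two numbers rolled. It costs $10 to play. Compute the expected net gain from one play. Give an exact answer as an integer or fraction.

Distribution of the larger of the two numbers rolled: 1 w.p. 1/64, 2 w.p. 3/64, 3 w.p. 5/64, 4 w.p. 7/64, 5 w.p. 9/64, 6 w.p. 11/64, …
E[payout] = (1/64)·1 + (3/64)·2 + (5/64)·3 + (7/64)·4 + (9/64)·5 + (11/64)·6 + (13/64)·7 + (15/64)·8 = 93/16
Expected profit = 93/16 − 10 = -67/16

-67/16 dollars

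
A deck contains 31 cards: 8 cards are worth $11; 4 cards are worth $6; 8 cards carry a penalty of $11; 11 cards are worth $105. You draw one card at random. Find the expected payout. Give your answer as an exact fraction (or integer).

E[payout] = (8/31)·11 + (4/31)·6 + (8/31)·(-11) + (11/31)·105 = 1179/31

1179/31 dollars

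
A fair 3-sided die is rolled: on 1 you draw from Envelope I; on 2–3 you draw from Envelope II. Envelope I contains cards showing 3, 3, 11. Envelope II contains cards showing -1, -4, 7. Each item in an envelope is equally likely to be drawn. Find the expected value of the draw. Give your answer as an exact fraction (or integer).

7/3

E[X | Envelope I] = (3 + 3 + 11)/3 = 17/3
E[X | Envelope II] = (-1 − 4 + 7)/3 = 2/3
E[X] = (1/3)·17/3 + (2/3)·2/3 = 7/3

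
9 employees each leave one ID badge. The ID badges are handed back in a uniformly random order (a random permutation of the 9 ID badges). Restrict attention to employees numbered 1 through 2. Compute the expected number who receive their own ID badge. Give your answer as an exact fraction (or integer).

2/9

Let Xᵢ = 1 if person i gets their own ID badge. For each i, P(Xᵢ=1) = 1/9.
By linearity of expectation, E[X₁+…+X_2] = 2·(1/9) = 2/9.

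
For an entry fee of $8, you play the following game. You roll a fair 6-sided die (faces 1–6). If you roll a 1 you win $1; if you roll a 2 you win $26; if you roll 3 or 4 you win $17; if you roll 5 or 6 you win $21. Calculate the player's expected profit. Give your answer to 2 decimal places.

$9.17

E[payout] = (1/6)·1 + (1/3)·17 + (1/3)·21 + (1/6)·26 = 103/6
Expected profit = 103/6 − 8 = 55/6 ≈ $9.17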